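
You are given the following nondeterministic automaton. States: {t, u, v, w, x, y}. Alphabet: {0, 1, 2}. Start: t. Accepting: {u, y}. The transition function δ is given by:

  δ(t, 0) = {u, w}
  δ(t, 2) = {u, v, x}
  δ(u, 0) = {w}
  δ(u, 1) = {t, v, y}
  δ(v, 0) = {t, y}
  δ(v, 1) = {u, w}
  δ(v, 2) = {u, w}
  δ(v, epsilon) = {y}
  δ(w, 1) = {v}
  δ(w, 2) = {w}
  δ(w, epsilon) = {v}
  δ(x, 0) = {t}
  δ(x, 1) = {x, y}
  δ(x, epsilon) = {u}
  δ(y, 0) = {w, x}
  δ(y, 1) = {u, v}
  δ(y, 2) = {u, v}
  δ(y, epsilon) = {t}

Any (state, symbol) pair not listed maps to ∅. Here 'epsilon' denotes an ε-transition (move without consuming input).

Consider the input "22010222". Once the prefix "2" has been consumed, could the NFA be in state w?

No

Start in {t}.
Read '2': {t} → {t, u, v, x, y}.
State w is not in {t, u, v, x, y}.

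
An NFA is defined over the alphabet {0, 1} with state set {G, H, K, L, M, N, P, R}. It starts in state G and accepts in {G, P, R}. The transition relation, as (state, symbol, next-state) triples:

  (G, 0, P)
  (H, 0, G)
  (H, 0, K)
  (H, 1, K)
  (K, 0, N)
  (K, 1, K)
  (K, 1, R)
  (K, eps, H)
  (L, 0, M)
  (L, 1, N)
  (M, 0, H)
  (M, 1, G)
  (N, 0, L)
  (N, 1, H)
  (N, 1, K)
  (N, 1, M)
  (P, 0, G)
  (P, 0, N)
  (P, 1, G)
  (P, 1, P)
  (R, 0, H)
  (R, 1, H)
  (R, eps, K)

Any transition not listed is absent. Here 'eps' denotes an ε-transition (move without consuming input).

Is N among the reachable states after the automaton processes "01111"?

Start in {G}.
Read '0': {G} → {P}.
Read '1': {P} → {G, P}.
Read '1': {G, P} → {G, P}.
Read '1': {G, P} → {G, P}.
Read '1': {G, P} → {G, P}.
State N is not in {G, P}.

No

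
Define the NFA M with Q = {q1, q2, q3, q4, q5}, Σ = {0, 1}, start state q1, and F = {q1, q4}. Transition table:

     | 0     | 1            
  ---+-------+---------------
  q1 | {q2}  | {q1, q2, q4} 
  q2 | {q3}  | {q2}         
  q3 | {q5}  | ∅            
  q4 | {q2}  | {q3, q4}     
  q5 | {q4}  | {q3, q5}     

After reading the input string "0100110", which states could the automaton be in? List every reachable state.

Start in {q1}.
Read '0': {q1} → {q2}.
Read '1': {q2} → {q2}.
Read '0': {q2} → {q3}.
Read '0': {q3} → {q5}.
Read '1': {q5} → {q3, q5}.
Read '1': {q3, q5} → {q3, q5}.
Read '0': {q3, q5} → {q4, q5}.

{q4, q5}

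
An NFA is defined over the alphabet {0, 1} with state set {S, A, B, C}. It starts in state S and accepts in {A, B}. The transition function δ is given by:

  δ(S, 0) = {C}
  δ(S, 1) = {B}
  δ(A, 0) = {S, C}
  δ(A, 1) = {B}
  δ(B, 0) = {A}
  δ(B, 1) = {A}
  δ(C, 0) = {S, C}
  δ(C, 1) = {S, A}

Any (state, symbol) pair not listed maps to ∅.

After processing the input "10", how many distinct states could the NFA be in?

1

Start in {S}.
Read '1': S→{B}; now {B}.
Read '0': B→{A}; now {A}.
That set has 1 state.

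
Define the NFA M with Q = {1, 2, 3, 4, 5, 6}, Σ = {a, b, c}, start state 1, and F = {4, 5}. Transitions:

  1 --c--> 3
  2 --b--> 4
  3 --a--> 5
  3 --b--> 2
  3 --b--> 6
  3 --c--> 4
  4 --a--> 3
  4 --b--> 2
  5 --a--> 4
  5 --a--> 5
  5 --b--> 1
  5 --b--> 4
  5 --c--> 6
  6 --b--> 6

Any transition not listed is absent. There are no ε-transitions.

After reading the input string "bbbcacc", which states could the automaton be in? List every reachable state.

∅

Start in {1}.
Read 'b': {1} → ∅.
The set is empty and remains empty for the remaining 6 symbols.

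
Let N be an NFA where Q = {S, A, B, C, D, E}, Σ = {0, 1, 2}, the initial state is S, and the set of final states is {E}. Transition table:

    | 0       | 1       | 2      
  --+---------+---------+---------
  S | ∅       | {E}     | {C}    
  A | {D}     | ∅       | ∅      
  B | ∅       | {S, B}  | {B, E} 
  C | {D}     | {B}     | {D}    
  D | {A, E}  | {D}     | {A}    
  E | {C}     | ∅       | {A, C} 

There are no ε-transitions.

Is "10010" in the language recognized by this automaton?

Start in {S}.
Read '1': S→{E}; now {E}.
Read '0': E→{C}; now {C}.
Read '0': C→{D}; now {D}.
Read '1': D→{D}; now {D}.
Read '0': D→{A, E}; now {A, E}.
The final set {A, E} contains the accepting state E.

Yes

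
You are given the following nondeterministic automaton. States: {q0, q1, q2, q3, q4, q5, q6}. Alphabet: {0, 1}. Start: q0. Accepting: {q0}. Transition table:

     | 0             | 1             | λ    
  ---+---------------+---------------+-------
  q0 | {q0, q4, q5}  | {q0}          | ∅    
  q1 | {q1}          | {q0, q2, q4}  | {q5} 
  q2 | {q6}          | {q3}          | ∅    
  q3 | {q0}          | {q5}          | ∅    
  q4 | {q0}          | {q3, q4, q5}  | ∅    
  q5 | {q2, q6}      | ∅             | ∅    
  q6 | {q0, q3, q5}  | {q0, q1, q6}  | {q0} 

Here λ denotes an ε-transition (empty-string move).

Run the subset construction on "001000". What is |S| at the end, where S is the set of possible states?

7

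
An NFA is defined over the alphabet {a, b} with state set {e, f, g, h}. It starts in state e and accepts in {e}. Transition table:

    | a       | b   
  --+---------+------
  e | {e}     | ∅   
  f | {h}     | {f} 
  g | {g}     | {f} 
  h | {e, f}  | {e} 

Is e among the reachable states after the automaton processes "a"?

Yes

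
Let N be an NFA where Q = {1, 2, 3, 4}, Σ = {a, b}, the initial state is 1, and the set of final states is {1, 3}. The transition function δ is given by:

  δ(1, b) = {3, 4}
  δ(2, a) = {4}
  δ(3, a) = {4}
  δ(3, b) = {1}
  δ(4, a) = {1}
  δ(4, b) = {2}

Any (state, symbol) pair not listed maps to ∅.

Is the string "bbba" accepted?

Yes

Start in {1}.
Read 'b': 1→{3, 4}; now {3, 4}.
Read 'b': 3→{1}, 4→{2}; now {1, 2}.
Read 'b': 1→{3, 4}, 2→∅; now {3, 4}.
Read 'a': 3→{4}, 4→{1}; now {1, 4}.
The final set {1, 4} contains the accepting state 1.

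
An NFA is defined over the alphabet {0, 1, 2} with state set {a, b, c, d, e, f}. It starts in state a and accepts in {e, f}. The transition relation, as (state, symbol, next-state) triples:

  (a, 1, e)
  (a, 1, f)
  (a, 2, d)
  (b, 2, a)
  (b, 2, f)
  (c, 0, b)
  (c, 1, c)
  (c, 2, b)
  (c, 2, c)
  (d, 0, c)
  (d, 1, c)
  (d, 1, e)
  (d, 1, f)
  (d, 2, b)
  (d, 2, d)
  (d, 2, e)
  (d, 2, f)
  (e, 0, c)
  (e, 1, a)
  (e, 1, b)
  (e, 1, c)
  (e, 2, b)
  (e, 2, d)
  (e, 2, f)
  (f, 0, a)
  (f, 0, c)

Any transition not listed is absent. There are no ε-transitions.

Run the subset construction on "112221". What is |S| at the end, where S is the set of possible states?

5

Start in {a}.
Read '1': a→{e, f}; now {e, f}.
Read '1': e→{a, b, c}, f→∅; now {a, b, c}.
Read '2': a→{d}, b→{a, f}, c→{b, c}; now {a, b, c, d, f}.
Read '2': a→{d}, b→{a, f}, c→{b, c}, d→{b, d, e, f}, f→∅; now {a, b, c, d, e, f}.
Read '2': a→{d}, b→{a, f}, c→{b, c}, d→{b, d, e, f}, e→{b, d, f}, f→∅; now {a, b, c, d, e, f}.
Read '1': a→{e, f}, b→∅, c→{c}, d→{c, e, f}, e→{a, b, c}, f→∅; now {a, b, c, e, f}.
That set has 5 states.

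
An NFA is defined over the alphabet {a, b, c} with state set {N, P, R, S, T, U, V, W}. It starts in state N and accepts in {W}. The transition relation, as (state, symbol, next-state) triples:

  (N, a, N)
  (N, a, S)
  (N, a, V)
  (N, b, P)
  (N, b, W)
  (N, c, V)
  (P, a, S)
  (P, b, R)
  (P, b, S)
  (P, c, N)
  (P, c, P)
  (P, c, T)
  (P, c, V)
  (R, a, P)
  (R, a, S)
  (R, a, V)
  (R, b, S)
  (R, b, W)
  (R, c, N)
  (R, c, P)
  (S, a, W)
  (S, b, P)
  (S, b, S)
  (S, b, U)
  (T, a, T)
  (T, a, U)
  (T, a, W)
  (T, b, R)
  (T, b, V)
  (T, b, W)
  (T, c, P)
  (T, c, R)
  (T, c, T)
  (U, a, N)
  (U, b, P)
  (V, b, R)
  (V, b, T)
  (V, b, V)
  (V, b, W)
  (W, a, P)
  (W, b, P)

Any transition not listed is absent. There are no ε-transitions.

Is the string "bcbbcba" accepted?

Yes

Start in {N}.
Read 'b': N→{P, W}; now {P, W}.
Read 'c': P→{N, P, T, V}, W→∅; now {N, P, T, V}.
Read 'b': N→{P, W}, P→{R, S}, T→{R, V, W}, V→{R, T, V, W}; now {P, R, S, T, V, W}.
Read 'b': P→{R, S}, R→{S, W}, S→{P, S, U}, T→{R, V, W}, V→{R, T, V, W}, W→{P}; now {P, R, S, T, U, V, W}.
Read 'c': P→{N, P, T, V}, R→{N, P}, S→∅, T→{P, R, T}, U→∅, V→∅, W→∅; now {N, P, R, T, V}.
Read 'b': N→{P, W}, P→{R, S}, R→{S, W}, T→{R, V, W}, V→{R, T, V, W}; now {P, R, S, T, V, W}.
Read 'a': P→{S}, R→{P, S, V}, S→{W}, T→{T, U, W}, V→∅, W→{P}; now {P, S, T, U, V, W}.
The final set {P, S, T, U, V, W} contains the accepting state W.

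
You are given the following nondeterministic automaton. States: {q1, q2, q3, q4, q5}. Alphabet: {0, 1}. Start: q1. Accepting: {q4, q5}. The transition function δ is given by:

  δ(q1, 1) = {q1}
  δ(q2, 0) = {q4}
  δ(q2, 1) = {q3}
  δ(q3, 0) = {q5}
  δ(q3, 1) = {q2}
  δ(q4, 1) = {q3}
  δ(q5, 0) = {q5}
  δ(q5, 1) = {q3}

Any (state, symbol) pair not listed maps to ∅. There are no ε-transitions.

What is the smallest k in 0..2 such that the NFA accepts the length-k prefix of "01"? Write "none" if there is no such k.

none

Start in {q1}.
Read '0': q1→∅; now ∅.
The set is empty and remains empty for the remaining 1 symbol.
No reachable set along the way intersects F.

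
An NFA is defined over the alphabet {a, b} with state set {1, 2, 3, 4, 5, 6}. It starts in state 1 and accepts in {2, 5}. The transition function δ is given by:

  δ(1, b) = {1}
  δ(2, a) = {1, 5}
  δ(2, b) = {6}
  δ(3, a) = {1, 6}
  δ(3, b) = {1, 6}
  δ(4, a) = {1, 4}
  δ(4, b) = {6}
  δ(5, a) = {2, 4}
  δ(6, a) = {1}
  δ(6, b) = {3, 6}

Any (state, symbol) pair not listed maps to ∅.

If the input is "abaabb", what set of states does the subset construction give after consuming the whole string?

Start in {1}.
Read 'a': 1→∅; now ∅.
The set is empty and remains empty for the remaining 5 symbols.

∅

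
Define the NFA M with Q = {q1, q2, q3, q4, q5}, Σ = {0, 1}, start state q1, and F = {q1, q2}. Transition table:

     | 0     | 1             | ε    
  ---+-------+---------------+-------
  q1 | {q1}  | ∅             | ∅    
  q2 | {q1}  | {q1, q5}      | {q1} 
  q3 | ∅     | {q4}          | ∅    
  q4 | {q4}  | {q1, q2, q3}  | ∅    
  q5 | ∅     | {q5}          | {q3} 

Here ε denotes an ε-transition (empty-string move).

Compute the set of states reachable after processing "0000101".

∅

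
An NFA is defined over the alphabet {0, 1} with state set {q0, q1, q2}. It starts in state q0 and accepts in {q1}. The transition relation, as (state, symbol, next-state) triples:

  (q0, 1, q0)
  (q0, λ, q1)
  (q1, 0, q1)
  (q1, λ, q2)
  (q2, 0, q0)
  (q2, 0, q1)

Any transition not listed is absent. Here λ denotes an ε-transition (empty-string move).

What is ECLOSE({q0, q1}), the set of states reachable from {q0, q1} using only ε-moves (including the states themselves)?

{q0, q1, q2}

Begin with {q0, q1}.
ε-move q1 → q2; add q2.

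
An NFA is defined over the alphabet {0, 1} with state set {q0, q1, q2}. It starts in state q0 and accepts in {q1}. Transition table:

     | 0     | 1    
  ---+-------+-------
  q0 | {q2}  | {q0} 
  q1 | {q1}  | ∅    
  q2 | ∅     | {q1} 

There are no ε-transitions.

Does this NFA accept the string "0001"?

Start in {q0}.
Read '0': q0→{q2}; now {q2}.
Read '0': q2→∅; now ∅.
The set is empty and remains empty for the remaining 2 symbols.
The final set ∅ contains no accepting state.

No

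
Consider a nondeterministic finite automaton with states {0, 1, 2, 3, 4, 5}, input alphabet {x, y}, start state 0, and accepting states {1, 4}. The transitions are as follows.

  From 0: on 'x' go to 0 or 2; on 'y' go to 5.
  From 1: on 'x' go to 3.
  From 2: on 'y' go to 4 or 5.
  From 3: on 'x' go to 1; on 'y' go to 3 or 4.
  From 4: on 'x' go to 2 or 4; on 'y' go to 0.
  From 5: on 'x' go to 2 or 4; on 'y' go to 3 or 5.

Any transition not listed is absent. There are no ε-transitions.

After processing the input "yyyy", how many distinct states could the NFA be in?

4

Start in {0}.
Read 'y': {0} → {5}.
Read 'y': {5} → {3, 5}.
Read 'y': {3, 5} → {3, 4, 5}.
Read 'y': {3, 4, 5} → {0, 3, 4, 5}.
That set has 4 states.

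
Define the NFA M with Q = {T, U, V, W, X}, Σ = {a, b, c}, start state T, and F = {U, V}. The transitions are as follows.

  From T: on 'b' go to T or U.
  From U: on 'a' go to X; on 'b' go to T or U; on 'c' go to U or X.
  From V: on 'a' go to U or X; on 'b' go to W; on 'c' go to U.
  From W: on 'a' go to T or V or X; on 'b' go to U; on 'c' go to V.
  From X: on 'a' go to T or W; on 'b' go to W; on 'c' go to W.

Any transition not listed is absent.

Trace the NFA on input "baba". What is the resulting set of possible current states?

{T, V, X}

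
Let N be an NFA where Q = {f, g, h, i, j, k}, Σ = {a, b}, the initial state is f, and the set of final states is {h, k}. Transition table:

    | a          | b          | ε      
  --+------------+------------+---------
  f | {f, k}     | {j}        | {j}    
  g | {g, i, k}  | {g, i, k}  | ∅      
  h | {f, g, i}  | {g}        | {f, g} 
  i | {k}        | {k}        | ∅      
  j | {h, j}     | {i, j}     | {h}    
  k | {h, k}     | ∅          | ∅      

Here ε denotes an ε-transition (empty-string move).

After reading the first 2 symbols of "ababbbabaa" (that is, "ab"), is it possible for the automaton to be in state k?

Start: ε-closure({f}) = {f, g, h, j}.
Read 'a': {f, g, h, j} → {f, g, h, i, j, k}.
Read 'b': {f, g, h, i, j, k} → {f, g, h, i, j, k}.
State k is in {f, g, h, i, j, k}.

Yes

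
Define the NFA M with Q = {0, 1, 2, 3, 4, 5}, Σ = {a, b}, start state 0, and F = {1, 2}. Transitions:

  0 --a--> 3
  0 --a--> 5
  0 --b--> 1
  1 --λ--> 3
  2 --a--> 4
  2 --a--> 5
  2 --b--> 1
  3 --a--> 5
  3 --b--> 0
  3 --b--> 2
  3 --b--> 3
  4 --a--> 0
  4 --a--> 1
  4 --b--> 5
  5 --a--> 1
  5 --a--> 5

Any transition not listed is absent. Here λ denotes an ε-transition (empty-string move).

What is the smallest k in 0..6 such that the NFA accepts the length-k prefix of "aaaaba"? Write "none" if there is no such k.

Start in {0}.
Read 'a': {0} → {3, 5}.
Read 'a': {3, 5} → {1, 3, 5}.
None of the earlier sets intersect F, but {1, 3, 5} does.

2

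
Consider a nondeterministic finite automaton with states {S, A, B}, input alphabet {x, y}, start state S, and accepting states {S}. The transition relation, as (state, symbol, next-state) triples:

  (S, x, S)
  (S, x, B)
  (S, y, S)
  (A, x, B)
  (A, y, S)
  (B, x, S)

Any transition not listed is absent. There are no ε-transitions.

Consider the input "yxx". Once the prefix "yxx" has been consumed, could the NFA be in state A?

No

Start in {S}.
Read 'y': {S} → {S}.
Read 'x': {S} → {S, B}.
Read 'x': {S, B} → {S, B}.
State A is not in {S, B}.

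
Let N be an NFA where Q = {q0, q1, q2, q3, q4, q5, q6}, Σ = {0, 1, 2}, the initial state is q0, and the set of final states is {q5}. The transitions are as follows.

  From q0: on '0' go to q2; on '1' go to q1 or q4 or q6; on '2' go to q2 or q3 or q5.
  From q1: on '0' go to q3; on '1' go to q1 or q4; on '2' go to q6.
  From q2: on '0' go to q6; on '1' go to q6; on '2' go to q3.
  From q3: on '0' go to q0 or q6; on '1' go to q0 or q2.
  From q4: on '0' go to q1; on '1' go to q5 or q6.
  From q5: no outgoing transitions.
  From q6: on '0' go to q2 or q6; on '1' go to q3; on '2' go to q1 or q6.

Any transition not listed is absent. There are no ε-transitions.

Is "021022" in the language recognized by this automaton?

Start in {q0}.
Read '0': q0→{q2}; now {q2}.
Read '2': q2→{q3}; now {q3}.
Read '1': q3→{q0, q2}; now {q0, q2}.
Read '0': q0→{q2}, q2→{q6}; now {q2, q6}.
Read '2': q2→{q3}, q6→{q1, q6}; now {q1, q3, q6}.
Read '2': q1→{q6}, q3→∅, q6→{q1, q6}; now {q1, q6}.
The final set {q1, q6} contains no accepting state.

No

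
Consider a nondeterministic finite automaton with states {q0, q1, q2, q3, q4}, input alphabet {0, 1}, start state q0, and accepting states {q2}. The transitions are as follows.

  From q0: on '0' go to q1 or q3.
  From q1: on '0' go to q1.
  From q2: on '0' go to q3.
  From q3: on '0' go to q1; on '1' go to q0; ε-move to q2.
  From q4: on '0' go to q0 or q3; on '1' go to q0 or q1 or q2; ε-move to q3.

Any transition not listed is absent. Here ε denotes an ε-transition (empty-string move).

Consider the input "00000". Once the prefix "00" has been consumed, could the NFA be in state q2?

Yes

Start in {q0}.
Read '0': q0→{q1, q3}; union {q1, q3}; ε-closure = {q1, q2, q3}.
Read '0': q1→{q1}, q2→{q3}, q3→{q1}; union {q1, q3}; ε-closure = {q1, q2, q3}.
State q2 is in {q1, q2, q3}.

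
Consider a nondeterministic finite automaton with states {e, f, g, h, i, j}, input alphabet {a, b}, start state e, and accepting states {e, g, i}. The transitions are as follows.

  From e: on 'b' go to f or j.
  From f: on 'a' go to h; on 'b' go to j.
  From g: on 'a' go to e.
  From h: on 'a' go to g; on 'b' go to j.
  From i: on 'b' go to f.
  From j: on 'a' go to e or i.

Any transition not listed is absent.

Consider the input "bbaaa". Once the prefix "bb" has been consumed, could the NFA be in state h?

No

Start in {e}.
Read 'b': {e} → {f, j}.
Read 'b': {f, j} → {j}.
State h is not in {j}.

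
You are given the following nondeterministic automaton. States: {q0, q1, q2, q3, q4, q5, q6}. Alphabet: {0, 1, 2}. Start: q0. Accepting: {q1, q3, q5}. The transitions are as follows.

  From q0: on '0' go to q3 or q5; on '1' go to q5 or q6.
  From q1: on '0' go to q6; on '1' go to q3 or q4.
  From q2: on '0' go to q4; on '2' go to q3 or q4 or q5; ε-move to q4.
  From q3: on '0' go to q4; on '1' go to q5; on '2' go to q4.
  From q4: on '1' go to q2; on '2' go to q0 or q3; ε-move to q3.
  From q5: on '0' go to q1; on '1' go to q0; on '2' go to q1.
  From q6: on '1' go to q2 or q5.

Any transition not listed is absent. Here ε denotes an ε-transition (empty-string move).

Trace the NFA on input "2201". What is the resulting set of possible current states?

Start in {q0}.
Read '2': q0→∅; now ∅.
The set is empty and remains empty for the remaining 3 symbols.

∅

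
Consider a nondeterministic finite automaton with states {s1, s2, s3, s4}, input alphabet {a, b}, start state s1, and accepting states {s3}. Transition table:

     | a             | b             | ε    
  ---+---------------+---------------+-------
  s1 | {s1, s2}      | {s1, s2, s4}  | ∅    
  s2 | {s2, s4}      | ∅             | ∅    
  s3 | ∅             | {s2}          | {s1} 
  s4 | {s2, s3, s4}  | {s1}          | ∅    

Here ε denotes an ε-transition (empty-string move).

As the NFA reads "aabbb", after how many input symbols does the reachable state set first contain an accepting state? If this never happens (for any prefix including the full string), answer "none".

Start in {s1}.
Read 'a': {s1} → {s1, s2}.
Read 'a': {s1, s2} → {s1, s2, s4}.
Read 'b': {s1, s2, s4} → {s1, s2, s4}.
Read 'b': {s1, s2, s4} → {s1, s2, s4}.
Read 'b': {s1, s2, s4} → {s1, s2, s4}.
No reachable set along the way intersects F.

none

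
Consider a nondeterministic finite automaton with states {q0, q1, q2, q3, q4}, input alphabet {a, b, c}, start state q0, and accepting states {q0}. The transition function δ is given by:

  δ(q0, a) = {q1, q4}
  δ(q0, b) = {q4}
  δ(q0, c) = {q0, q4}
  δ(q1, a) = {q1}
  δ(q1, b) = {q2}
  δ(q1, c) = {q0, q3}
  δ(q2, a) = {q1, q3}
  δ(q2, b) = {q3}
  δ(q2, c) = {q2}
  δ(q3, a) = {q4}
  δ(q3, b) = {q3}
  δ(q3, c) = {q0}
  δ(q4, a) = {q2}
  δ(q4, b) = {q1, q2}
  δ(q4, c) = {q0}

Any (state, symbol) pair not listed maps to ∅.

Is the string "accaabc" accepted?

Yes

Start in {q0}.
Read 'a': {q0} → {q1, q4}.
Read 'c': {q1, q4} → {q0, q3}.
Read 'c': {q0, q3} → {q0, q4}.
Read 'a': {q0, q4} → {q1, q2, q4}.
Read 'a': {q1, q2, q4} → {q1, q2, q3}.
Read 'b': {q1, q2, q3} → {q2, q3}.
Read 'c': {q2, q3} → {q0, q2}.
The final set {q0, q2} contains the accepting state q0.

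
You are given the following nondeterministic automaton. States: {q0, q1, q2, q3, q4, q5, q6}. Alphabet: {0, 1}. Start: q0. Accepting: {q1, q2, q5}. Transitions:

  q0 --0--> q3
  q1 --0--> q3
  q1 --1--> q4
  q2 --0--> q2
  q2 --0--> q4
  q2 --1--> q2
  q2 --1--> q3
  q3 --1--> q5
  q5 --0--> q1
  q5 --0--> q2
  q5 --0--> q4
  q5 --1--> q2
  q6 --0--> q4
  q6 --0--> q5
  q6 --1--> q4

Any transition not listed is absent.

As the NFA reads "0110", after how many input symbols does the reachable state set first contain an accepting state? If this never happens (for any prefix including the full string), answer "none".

Start in {q0}.
Read '0': q0→{q3}; now {q3}.
Read '1': q3→{q5}; now {q5}.
None of the earlier sets intersect F, but {q5} does.

2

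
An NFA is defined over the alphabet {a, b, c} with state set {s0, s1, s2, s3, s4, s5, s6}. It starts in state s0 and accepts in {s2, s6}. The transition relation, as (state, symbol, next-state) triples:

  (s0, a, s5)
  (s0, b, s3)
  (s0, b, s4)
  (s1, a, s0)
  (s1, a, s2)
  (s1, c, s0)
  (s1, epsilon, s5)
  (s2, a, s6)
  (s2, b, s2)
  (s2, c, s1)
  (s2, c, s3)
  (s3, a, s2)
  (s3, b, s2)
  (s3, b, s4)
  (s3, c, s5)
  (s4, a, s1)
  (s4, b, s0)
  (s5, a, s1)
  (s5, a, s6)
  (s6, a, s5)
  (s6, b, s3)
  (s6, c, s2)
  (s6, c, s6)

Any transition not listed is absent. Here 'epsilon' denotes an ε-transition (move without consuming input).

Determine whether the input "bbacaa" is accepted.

Yes

Start in {s0}.
Read 'b': {s0} → {s3, s4}.
Read 'b': {s3, s4} → {s0, s2, s4}.
Read 'a': {s0, s2, s4} → {s1, s5, s6}.
Read 'c': {s1, s5, s6} → {s0, s2, s6}.
Read 'a': {s0, s2, s6} → {s5, s6}.
Read 'a': {s5, s6} → {s1, s5, s6}.
The final set {s1, s5, s6} contains the accepting state s6.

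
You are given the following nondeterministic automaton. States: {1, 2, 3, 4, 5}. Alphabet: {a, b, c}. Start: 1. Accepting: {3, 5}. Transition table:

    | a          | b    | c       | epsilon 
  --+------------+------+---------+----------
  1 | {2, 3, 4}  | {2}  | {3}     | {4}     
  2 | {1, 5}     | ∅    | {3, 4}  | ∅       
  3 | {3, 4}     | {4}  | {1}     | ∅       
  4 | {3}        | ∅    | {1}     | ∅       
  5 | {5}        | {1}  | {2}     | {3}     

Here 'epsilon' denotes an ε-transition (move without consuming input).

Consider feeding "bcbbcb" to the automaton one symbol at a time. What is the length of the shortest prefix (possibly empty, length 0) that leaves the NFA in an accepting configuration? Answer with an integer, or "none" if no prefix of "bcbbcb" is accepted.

Start: ε-closure({1}) = {1, 4}.
Read 'b': {1, 4} → {2}.
Read 'c': {2} → {3, 4}.
None of the earlier sets intersect F, but {3, 4} does.

2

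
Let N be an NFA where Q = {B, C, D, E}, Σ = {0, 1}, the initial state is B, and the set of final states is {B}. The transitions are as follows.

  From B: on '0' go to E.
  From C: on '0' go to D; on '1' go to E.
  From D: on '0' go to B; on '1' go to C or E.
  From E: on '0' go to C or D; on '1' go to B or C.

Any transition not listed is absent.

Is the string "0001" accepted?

Start in {B}.
Read '0': B→{E}; now {E}.
Read '0': E→{C, D}; now {C, D}.
Read '0': C→{D}, D→{B}; now {B, D}.
Read '1': B→∅, D→{C, E}; now {C, E}.
The final set {C, E} contains no accepting state.

No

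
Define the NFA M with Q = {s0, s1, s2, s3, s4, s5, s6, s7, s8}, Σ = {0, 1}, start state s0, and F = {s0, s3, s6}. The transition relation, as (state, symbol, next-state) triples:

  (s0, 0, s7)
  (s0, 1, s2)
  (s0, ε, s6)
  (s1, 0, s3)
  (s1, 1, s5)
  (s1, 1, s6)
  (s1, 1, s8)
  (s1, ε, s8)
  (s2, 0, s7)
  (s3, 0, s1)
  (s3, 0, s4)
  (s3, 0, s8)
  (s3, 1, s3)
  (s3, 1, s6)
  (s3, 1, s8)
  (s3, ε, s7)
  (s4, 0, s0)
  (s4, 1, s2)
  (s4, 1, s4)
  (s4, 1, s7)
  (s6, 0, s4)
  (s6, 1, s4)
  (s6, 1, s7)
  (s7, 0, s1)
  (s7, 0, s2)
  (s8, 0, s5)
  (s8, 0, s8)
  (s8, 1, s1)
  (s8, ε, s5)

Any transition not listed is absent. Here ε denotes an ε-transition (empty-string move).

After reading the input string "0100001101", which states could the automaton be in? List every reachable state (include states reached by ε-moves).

Start: ε-closure({s0}) = {s0, s6}.
Read '0': {s0, s6} → {s4, s7}.
Read '1': {s4, s7} → {s2, s4, s7}.
Read '0': {s2, s4, s7} → {s0, s1, s2, s5, s6, s7, s8}.
Read '0': {s0, s1, s2, s5, s6, s7, s8} → {s1, s2, s3, s4, s5, s7, s8}.
Read '0': {s1, s2, s3, s4, s5, s7, s8} → {s0, s1, s2, s3, s4, s5, s6, s7, s8}.
Read '0': {s0, s1, s2, s3, s4, s5, s6, s7, s8} → {s0, s1, s2, s3, s4, s5, s6, s7, s8}.
Read '1': {s0, s1, s2, s3, s4, s5, s6, s7, s8} → {s1, s2, s3, s4, s5, s6, s7, s8}.
Read '1': {s1, s2, s3, s4, s5, s6, s7, s8} → {s1, s2, s3, s4, s5, s6, s7, s8}.
Read '0': {s1, s2, s3, s4, s5, s6, s7, s8} → {s0, s1, s2, s3, s4, s5, s6, s7, s8}.
Read '1': {s0, s1, s2, s3, s4, s5, s6, s7, s8} → {s1, s2, s3, s4, s5, s6, s7, s8}.

{s1, s2, s3, s4, s5, s6, s7, s8}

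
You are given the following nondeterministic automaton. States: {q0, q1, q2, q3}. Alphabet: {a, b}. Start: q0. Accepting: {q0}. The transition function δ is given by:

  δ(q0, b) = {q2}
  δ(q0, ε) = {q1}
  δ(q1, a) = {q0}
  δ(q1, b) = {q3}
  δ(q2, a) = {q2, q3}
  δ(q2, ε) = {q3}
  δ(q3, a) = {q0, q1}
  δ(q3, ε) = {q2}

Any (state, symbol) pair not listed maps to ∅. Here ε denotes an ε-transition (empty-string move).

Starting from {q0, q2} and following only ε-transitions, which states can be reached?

{q0, q1, q2, q3}

Begin with {q0, q2}.
ε-move q0 → q1; add q1.
ε-move q2 → q3; add q3.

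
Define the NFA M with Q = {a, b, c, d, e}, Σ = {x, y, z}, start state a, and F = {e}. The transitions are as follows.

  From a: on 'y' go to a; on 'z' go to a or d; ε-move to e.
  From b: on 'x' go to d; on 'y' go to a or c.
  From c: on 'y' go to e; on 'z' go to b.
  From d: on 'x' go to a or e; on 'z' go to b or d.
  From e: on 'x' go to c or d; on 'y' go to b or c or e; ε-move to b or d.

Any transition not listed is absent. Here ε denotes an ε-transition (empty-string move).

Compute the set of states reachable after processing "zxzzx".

{a, b, c, d, e}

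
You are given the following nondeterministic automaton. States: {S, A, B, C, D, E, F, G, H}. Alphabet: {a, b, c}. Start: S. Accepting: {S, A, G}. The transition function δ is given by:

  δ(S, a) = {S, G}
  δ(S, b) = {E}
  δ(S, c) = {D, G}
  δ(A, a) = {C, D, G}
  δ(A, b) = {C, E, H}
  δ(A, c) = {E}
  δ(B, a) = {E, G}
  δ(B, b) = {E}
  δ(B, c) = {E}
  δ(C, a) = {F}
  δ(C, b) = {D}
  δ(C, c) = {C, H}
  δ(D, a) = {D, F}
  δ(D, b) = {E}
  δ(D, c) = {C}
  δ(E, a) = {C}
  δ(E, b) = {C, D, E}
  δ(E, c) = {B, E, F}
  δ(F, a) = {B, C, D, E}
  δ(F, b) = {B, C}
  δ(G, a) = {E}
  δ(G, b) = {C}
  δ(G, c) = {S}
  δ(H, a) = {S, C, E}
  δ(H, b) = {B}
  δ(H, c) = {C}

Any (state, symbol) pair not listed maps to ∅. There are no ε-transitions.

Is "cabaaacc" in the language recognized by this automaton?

Start in {S}.
Read 'c': S→{D, G}; now {D, G}.
Read 'a': D→{D, F}, G→{E}; now {D, E, F}.
Read 'b': D→{E}, E→{C, D, E}, F→{B, C}; now {B, C, D, E}.
Read 'a': B→{E, G}, C→{F}, D→{D, F}, E→{C}; now {C, D, E, F, G}.
Read 'a': C→{F}, D→{D, F}, E→{C}, F→{B, C, D, E}, G→{E}; now {B, C, D, E, F}.
Read 'a': B→{E, G}, C→{F}, D→{D, F}, E→{C}, F→{B, C, D, E}; now {B, C, D, E, F, G}.
Read 'c': B→{E}, C→{C, H}, D→{C}, E→{B, E, F}, F→∅, G→{S}; now {S, B, C, E, F, H}.
Read 'c': S→{D, G}, B→{E}, C→{C, H}, E→{B, E, F}, F→∅, H→{C}; now {B, C, D, E, F, G, H}.
The final set {B, C, D, E, F, G, H} contains the accepting state G.

Yes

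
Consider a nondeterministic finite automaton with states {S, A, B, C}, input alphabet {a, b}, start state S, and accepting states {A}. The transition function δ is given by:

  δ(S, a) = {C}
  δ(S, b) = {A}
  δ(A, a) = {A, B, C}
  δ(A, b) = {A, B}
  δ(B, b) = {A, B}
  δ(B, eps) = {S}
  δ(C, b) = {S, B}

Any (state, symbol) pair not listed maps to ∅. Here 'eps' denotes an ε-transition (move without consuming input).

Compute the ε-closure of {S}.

{S}

Begin with {S}.
No ε-moves leave this set, so the closure equals the set itself.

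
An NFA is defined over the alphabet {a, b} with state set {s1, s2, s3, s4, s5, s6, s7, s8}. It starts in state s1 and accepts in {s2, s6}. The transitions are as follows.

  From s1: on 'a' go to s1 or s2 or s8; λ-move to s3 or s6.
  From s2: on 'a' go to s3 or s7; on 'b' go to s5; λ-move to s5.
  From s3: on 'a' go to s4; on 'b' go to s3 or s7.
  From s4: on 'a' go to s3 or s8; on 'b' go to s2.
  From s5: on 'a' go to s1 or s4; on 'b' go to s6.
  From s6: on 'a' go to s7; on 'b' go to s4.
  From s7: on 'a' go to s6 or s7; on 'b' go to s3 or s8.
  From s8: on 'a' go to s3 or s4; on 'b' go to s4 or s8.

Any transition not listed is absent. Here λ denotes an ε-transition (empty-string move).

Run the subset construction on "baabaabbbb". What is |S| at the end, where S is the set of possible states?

7

Start: ε-closure({s1}) = {s1, s3, s6}.
Read 'b': s1→∅, s3→{s3, s7}, s6→{s4}; now {s3, s4, s7}.
Read 'a': s3→{s4}, s4→{s3, s8}, s7→{s6, s7}; now {s3, s4, s6, s7, s8}.
Read 'a': s3→{s4}, s4→{s3, s8}, s6→{s7}, s7→{s6, s7}, s8→{s3, s4}; now {s3, s4, s6, s7, s8}.
Read 'b': s3→{s3, s7}, s4→{s2}, s6→{s4}, s7→{s3, s8}, s8→{s4, s8}; union {s2, s3, s4, s7, s8}; ε-closure = {s2, s3, s4, s5, s7, s8}.
Read 'a': s2→{s3, s7}, s3→{s4}, s4→{s3, s8}, s5→{s1, s4}, s7→{s6, s7}, s8→{s3, s4}; now {s1, s3, s4, s6, s7, s8}.
Read 'a': s1→{s1, s2, s8}, s3→{s4}, s4→{s3, s8}, s6→{s7}, s7→{s6, s7}, s8→{s3, s4}; union {s1, s2, s3, s4, s6, s7, s8}; ε-closure = {s1, s2, s3, s4, s5, s6, s7, s8}.
Read 'b': s1→∅, s2→{s5}, s3→{s3, s7}, s4→{s2}, s5→{s6}, s6→{s4}, s7→{s3, s8}, s8→{s4, s8}; now {s2, s3, s4, s5, s6, s7, s8}.
Read 'b': s2→{s5}, s3→{s3, s7}, s4→{s2}, s5→{s6}, s6→{s4}, s7→{s3, s8}, s8→{s4, s8}; now {s2, s3, s4, s5, s6, s7, s8}.
Read 'b': s2→{s5}, s3→{s3, s7}, s4→{s2}, s5→{s6}, s6→{s4}, s7→{s3, s8}, s8→{s4, s8}; now {s2, s3, s4, s5, s6, s7, s8}.
Read 'b': s2→{s5}, s3→{s3, s7}, s4→{s2}, s5→{s6}, s6→{s4}, s7→{s3, s8}, s8→{s4, s8}; now {s2, s3, s4, s5, s6, s7, s8}.
That set has 7 states.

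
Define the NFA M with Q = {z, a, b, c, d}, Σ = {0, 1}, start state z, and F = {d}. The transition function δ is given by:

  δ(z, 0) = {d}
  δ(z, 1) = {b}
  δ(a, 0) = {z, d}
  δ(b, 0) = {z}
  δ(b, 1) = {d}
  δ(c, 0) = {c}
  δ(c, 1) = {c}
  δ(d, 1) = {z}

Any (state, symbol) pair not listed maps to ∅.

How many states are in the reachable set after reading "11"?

1

Start in {z}.
Read '1': z→{b}; now {b}.
Read '1': b→{d}; now {d}.
That set has 1 state.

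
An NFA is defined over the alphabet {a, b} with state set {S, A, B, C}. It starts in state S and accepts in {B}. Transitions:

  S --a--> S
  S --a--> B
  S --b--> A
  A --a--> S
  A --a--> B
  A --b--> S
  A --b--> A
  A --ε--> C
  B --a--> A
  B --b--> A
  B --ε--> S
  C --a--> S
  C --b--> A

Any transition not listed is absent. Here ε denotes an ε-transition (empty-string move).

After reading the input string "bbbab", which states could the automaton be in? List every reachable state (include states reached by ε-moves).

{A, C}

Start in {S}.
Read 'b': {S} → {A, C}.
Read 'b': {A, C} → {S, A, C}.
Read 'b': {S, A, C} → {S, A, C}.
Read 'a': {S, A, C} → {S, B}.
Read 'b': {S, B} → {A, C}.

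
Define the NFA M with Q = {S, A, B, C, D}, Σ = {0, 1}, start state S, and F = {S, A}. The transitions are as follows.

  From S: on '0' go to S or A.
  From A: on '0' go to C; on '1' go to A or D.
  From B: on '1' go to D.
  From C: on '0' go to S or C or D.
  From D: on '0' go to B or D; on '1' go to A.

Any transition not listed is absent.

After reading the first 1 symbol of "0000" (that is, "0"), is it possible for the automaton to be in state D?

Start in {S}.
Read '0': S→{S, A}; now {S, A}.
State D is not in {S, A}.

No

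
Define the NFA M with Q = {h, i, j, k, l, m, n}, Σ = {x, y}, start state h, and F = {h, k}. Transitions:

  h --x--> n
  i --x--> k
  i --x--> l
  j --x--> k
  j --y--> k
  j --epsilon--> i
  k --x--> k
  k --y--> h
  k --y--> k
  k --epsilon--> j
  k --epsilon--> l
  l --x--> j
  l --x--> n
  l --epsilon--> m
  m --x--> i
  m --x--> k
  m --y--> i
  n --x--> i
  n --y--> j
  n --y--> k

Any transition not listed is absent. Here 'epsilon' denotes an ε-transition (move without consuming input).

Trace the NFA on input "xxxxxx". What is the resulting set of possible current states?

Start in {h}.
Read 'x': h→{n}; now {n}.
Read 'x': n→{i}; now {i}.
Read 'x': i→{k, l}; union {k, l}; ε-closure = {i, j, k, l, m}.
Read 'x': i→{k, l}, j→{k}, k→{k}, l→{j, n}, m→{i, k}; union {i, j, k, l, n}; ε-closure = {i, j, k, l, m, n}.
Read 'x': i→{k, l}, j→{k}, k→{k}, l→{j, n}, m→{i, k}, n→{i}; union {i, j, k, l, n}; ε-closure = {i, j, k, l, m, n}.
Read 'x': i→{k, l}, j→{k}, k→{k}, l→{j, n}, m→{i, k}, n→{i}; union {i, j, k, l, n}; ε-closure = {i, j, k, l, m, n}.

{i, j, k, l, m, n}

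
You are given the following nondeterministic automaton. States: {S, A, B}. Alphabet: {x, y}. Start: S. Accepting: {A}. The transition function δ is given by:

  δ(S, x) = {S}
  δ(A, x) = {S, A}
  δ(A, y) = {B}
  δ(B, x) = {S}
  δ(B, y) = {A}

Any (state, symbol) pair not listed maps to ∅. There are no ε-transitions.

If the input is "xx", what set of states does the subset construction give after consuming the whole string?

{S}

Start in {S}.
Read 'x': {S} → {S}.
Read 'x': {S} → {S}.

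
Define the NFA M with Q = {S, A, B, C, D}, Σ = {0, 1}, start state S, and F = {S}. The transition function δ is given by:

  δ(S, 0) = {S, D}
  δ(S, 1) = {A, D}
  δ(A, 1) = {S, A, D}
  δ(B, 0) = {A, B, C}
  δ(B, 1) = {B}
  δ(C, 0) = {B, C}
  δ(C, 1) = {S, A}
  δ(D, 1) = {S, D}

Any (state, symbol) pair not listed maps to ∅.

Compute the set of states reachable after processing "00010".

{S, D}

Start in {S}.
Read '0': {S} → {S, D}.
Read '0': {S, D} → {S, D}.
Read '0': {S, D} → {S, D}.
Read '1': {S, D} → {S, A, D}.
Read '0': {S, A, D} → {S, D}.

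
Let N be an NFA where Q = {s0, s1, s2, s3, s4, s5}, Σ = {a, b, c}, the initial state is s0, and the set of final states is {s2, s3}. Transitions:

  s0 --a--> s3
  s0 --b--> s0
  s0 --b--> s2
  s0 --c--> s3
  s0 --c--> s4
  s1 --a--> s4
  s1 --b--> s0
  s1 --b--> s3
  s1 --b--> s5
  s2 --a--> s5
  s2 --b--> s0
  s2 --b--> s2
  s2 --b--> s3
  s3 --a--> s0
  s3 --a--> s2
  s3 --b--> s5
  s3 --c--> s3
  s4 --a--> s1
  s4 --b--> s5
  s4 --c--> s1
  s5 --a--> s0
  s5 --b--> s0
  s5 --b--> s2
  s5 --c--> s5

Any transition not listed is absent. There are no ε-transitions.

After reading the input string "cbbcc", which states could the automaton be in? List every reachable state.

{s1, s3}

Start in {s0}.
Read 'c': s0→{s3, s4}; now {s3, s4}.
Read 'b': s3→{s5}, s4→{s5}; now {s5}.
Read 'b': s5→{s0, s2}; now {s0, s2}.
Read 'c': s0→{s3, s4}, s2→∅; now {s3, s4}.
Read 'c': s3→{s3}, s4→{s1}; now {s1, s3}.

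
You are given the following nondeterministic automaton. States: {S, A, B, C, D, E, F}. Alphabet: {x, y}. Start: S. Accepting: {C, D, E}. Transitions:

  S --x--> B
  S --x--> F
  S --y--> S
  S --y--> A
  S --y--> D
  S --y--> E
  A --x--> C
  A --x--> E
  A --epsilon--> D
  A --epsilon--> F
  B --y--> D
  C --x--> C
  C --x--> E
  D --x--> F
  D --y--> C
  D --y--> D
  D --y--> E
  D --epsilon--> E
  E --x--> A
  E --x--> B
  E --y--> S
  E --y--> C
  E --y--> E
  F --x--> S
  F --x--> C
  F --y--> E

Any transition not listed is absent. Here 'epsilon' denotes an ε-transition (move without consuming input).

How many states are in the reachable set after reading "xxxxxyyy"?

Start in {S}.
Read 'x': {S} → {B, F}.
Read 'x': {B, F} → {S, C}.
Read 'x': {S, C} → {B, C, E, F}.
Read 'x': {B, C, E, F} → {S, A, B, C, D, E, F}.
Read 'x': {S, A, B, C, D, E, F} → {S, A, B, C, D, E, F}.
Read 'y': {S, A, B, C, D, E, F} → {S, A, C, D, E, F}.
Read 'y': {S, A, C, D, E, F} → {S, A, C, D, E, F}.
Read 'y': {S, A, C, D, E, F} → {S, A, C, D, E, F}.
That set has 6 states.

6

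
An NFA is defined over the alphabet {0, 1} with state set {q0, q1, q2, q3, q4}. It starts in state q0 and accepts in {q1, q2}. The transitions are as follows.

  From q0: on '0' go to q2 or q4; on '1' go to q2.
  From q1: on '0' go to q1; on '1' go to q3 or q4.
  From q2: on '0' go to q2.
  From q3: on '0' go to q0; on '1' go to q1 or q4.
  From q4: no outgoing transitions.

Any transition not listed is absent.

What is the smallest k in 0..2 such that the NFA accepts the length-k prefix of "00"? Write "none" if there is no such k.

Start in {q0}.
Read '0': {q0} → {q2, q4}.
None of the earlier sets intersect F, but {q2, q4} does.

1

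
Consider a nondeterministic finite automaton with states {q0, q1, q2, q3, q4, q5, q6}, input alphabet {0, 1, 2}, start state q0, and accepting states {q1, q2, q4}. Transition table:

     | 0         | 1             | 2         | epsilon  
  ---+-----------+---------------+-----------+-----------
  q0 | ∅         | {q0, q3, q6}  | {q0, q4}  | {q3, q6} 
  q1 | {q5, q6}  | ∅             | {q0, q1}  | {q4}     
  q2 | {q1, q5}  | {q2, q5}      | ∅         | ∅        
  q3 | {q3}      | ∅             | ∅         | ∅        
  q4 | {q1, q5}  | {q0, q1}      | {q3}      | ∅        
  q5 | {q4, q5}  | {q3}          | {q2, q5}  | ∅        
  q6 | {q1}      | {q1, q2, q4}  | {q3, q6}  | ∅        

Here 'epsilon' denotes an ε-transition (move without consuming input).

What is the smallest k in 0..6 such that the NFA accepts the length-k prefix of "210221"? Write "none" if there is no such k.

1

Start: ε-closure({q0}) = {q0, q3, q6}.
Read '2': {q0, q3, q6} → {q0, q3, q4, q6}.
None of the earlier sets intersect F, but {q0, q3, q4, q6} does.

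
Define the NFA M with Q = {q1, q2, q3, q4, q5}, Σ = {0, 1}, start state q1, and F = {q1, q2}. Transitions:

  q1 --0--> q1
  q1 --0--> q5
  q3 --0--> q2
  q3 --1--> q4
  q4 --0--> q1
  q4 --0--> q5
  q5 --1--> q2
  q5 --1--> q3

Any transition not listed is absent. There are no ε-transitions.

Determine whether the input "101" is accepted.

Start in {q1}.
Read '1': q1→∅; now ∅.
The set is empty and remains empty for the remaining 2 symbols.
The final set ∅ contains no accepting state.

No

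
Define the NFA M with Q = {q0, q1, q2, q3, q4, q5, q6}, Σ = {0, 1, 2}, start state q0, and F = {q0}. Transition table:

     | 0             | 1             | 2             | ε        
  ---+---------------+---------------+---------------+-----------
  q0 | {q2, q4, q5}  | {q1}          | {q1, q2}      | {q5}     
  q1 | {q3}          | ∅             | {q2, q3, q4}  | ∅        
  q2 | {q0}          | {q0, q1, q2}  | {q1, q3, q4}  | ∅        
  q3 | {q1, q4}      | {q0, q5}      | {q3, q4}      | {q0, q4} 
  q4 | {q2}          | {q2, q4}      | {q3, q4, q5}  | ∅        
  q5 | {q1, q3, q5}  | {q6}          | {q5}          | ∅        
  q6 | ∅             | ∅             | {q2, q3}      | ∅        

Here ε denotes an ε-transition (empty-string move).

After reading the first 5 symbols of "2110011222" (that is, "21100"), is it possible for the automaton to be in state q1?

Start: ε-closure({q0}) = {q0, q5}.
Read '2': q0→{q1, q2}, q5→{q5}; now {q1, q2, q5}.
Read '1': q1→∅, q2→{q0, q1, q2}, q5→{q6}; union {q0, q1, q2, q6}; ε-closure = {q0, q1, q2, q5, q6}.
Read '1': q0→{q1}, q1→∅, q2→{q0, q1, q2}, q5→{q6}, q6→∅; union {q0, q1, q2, q6}; ε-closure = {q0, q1, q2, q5, q6}.
Read '0': q0→{q2, q4, q5}, q1→{q3}, q2→{q0}, q5→{q1, q3, q5}, q6→∅; now {q0, q1, q2, q3, q4, q5}.
Read '0': q0→{q2, q4, q5}, q1→{q3}, q2→{q0}, q3→{q1, q4}, q4→{q2}, q5→{q1, q3, q5}; now {q0, q1, q2, q3, q4, q5}.
State q1 is in {q0, q1, q2, q3, q4, q5}.

Yes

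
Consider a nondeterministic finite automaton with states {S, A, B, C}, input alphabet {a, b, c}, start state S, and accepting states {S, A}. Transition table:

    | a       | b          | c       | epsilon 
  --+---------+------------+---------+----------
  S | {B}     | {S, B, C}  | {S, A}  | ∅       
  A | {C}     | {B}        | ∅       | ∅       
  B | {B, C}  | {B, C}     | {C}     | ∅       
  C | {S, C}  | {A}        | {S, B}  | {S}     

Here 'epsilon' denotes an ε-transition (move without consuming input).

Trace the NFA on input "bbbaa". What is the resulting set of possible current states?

{S, B, C}

Start in {S}.
Read 'b': {S} → {S, B, C}.
Read 'b': {S, B, C} → {S, A, B, C}.
Read 'b': {S, A, B, C} → {S, A, B, C}.
Read 'a': {S, A, B, C} → {S, B, C}.
Read 'a': {S, B, C} → {S, B, C}.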